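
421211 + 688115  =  1109326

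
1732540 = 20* 86627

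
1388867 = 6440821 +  - 5051954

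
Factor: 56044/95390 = 2^1*5^(  -  1)*9539^( - 1)*14011^1 = 28022/47695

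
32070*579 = 18568530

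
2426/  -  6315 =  - 1+3889/6315 = - 0.38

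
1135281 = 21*54061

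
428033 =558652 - 130619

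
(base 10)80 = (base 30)2k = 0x50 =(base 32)2g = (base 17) 4C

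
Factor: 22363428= 2^2*3^1*107^1*17417^1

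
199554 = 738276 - 538722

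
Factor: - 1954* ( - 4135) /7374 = 3^( - 1)*5^1*827^1*977^1 *1229^(  -  1) = 4039895/3687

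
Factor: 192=2^6*3^1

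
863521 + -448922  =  414599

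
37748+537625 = 575373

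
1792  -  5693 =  - 3901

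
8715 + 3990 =12705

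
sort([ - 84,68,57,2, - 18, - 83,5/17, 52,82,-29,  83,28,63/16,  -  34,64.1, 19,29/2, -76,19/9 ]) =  [ - 84,-83, - 76,-34,  -  29,-18, 5/17,2 , 19/9,63/16, 29/2 , 19,28,52,57,64.1, 68,82,  83]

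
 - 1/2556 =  - 1/2556= - 0.00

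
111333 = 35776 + 75557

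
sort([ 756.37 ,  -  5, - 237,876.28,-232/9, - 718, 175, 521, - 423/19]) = [ - 718,-237, - 232/9, - 423/19, - 5, 175, 521, 756.37, 876.28 ]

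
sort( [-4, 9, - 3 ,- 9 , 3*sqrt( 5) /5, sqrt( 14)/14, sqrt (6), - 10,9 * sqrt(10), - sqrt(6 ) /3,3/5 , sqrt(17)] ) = [ - 10 , -9 , - 4, - 3,-sqrt(6) /3, sqrt( 14)/14, 3/5 , 3 * sqrt( 5)/5, sqrt( 6),sqrt (17 ), 9,  9*sqrt(10) ] 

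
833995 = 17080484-16246489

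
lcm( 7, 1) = 7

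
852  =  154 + 698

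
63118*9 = 568062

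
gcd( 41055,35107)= 1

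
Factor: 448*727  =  325696=2^6*7^1*727^1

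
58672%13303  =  5460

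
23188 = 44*527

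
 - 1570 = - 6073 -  - 4503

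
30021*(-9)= -270189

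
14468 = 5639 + 8829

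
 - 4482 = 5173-9655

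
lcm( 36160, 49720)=397760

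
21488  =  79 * 272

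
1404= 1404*1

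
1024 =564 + 460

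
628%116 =48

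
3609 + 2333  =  5942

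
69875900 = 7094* 9850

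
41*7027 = 288107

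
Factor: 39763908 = 2^2*3^2 * 191^1*5783^1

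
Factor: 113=113^1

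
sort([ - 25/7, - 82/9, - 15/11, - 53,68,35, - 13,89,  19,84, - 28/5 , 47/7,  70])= [-53, - 13, - 82/9, - 28/5,  -  25/7, - 15/11, 47/7, 19,  35,68, 70,  84,89 ]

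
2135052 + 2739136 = 4874188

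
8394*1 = 8394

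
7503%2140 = 1083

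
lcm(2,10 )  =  10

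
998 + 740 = 1738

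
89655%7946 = 2249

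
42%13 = 3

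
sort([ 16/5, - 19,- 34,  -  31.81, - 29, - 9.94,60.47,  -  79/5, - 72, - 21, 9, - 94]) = [ - 94, - 72,-34, - 31.81,-29, - 21, - 19, - 79/5, - 9.94 , 16/5, 9 , 60.47 ] 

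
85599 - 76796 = 8803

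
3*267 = 801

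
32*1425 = 45600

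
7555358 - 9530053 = - 1974695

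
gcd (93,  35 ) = 1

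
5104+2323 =7427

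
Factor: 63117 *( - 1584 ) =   -  99977328=- 2^4*3^4*11^1*7013^1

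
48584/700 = 12146/175=69.41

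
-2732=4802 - 7534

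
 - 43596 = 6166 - 49762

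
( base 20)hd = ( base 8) 541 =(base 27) D2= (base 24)EH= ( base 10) 353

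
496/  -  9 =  - 56 + 8/9 = - 55.11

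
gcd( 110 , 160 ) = 10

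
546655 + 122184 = 668839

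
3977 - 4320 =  - 343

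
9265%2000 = 1265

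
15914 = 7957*2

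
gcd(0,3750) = 3750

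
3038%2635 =403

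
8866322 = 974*9103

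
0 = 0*958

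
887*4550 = 4035850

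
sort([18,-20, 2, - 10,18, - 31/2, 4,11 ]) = [ - 20, - 31/2, - 10, 2,4 , 11, 18, 18]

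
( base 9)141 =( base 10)118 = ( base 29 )42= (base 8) 166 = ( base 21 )5D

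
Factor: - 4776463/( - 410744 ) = 2^(-3)*59^1 * 73^1*1109^1*51343^( - 1)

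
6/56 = 3/28 =0.11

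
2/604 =1/302 = 0.00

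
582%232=118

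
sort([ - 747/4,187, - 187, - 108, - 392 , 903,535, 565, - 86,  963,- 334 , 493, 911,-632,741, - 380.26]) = [ - 632, - 392, - 380.26, - 334, - 187, - 747/4,-108 , -86, 187, 493, 535, 565, 741,903 , 911, 963]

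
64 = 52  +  12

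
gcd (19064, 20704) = 8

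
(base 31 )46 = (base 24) 5a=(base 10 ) 130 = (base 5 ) 1010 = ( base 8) 202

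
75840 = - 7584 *( - 10)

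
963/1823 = 963/1823 = 0.53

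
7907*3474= 27468918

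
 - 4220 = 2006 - 6226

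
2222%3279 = 2222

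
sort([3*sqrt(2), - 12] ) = [- 12,  3*sqrt(2 )]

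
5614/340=2807/170=   16.51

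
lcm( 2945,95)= 2945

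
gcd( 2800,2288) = 16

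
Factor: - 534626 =-2^1 * 31^1 *8623^1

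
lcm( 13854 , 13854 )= 13854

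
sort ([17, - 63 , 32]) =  [-63,17,  32 ]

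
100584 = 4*25146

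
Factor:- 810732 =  - 2^2*3^1*13^1*5197^1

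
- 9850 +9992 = 142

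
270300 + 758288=1028588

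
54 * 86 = 4644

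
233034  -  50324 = 182710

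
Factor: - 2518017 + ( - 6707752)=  - 7^2*188281^1 =- 9225769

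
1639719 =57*28767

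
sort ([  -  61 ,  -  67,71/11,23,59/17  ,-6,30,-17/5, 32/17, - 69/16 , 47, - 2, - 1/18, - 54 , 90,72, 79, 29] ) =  [- 67,-61, - 54,-6, - 69/16, - 17/5 , - 2, - 1/18,32/17,59/17,71/11,23, 29 , 30,47, 72 , 79, 90]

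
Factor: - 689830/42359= -2^1 * 5^1*101^1 * 683^1 * 42359^( - 1 ) 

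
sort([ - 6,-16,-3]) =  [ - 16  , -6, - 3 ] 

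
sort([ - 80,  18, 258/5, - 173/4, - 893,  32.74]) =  [ - 893, - 80, - 173/4 , 18,  32.74, 258/5]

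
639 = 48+591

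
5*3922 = 19610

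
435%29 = 0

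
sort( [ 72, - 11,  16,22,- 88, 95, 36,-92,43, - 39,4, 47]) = [-92, - 88, - 39, - 11, 4, 16, 22,  36,  43, 47, 72, 95]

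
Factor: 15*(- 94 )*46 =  - 2^2*3^1*5^1*23^1 * 47^1=- 64860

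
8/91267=8/91267 = 0.00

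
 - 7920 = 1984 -9904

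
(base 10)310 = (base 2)100110110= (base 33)9D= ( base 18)H4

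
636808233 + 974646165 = 1611454398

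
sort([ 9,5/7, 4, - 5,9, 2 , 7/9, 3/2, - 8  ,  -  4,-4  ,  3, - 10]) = [ - 10, - 8, - 5, - 4, -4 , 5/7, 7/9, 3/2, 2, 3, 4,9,9]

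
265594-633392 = -367798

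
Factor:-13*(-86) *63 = 70434 = 2^1*3^2* 7^1*13^1*43^1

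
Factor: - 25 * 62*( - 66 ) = 102300=2^2*3^1*5^2 * 11^1*31^1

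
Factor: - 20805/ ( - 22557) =95/103 = 5^1*19^1*103^( - 1 )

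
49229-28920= 20309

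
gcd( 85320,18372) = 12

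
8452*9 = 76068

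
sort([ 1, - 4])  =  [ - 4,1] 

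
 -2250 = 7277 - 9527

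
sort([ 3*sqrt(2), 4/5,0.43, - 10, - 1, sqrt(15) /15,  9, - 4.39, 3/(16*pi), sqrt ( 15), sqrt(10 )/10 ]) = [ - 10, - 4.39, - 1,  3/( 16*pi) , sqrt( 15)/15, sqrt( 10 )/10,  0.43, 4/5  ,  sqrt( 15),3*sqrt( 2), 9]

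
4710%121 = 112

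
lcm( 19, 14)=266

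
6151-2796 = 3355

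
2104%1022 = 60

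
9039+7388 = 16427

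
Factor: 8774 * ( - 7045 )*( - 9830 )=2^2*5^2*41^1*107^1* 983^1*1409^1 = 607620118900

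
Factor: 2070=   2^1*3^2 *5^1*23^1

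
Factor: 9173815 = 5^1*  7^1 *262109^1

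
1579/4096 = 1579/4096 = 0.39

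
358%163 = 32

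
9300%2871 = 687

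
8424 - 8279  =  145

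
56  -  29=27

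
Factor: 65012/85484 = 7^(-1 )*43^(-1 )*71^(  -  1)*16253^1=16253/21371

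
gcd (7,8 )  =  1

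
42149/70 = 602 + 9/70 = 602.13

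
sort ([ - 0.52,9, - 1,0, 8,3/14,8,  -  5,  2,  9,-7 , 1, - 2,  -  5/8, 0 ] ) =[ - 7,-5, - 2, - 1, - 5/8, - 0.52, 0 , 0 , 3/14,  1,2,  8,8,9,9] 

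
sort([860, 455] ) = [455,  860]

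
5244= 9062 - 3818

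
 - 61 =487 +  - 548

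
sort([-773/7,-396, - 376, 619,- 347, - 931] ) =[ - 931, - 396, - 376,-347, - 773/7,  619 ]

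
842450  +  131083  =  973533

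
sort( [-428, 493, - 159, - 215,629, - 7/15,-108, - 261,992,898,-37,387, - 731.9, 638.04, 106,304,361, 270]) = [ - 731.9, - 428,- 261, - 215, - 159,-108,-37, - 7/15, 106, 270,304, 361, 387, 493,  629,638.04, 898, 992 ] 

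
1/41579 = 1/41579 = 0.00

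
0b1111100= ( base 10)124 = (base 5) 444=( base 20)64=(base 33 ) 3P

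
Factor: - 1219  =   - 23^1*53^1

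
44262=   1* 44262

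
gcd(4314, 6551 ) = 1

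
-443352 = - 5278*84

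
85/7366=85/7366 = 0.01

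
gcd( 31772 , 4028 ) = 4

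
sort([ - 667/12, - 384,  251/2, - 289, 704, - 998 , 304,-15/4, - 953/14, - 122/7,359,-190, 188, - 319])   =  [ - 998, - 384, - 319, - 289, - 190, - 953/14, - 667/12, - 122/7, - 15/4,251/2,188,304 , 359, 704]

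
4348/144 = 30+7/36 = 30.19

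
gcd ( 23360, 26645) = 365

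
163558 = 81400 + 82158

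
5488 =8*686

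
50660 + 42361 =93021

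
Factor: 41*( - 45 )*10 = - 2^1*3^2 * 5^2*41^1=- 18450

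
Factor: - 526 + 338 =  - 2^2 *47^1 = -188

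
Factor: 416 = 2^5* 13^1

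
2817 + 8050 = 10867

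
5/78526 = 5/78526 = 0.00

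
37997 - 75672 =-37675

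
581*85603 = 49735343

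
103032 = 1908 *54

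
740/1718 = 370/859 = 0.43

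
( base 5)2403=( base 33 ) AN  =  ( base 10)353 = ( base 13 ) 212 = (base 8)541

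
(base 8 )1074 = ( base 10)572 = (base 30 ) J2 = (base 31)ie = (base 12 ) 3b8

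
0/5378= 0 = 0.00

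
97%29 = 10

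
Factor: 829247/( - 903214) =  -2^( - 1 )*13^ (-1 )*233^1*3559^1*34739^(-1) 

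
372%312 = 60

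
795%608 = 187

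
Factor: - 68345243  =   - 179^1*381817^1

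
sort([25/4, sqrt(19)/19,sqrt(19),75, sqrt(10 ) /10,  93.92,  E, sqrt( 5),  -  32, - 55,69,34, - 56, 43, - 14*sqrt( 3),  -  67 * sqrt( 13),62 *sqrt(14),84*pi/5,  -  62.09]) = [-67 * sqrt (13),-62.09, - 56, - 55,-32, - 14 * sqrt (3),sqrt ( 19)/19 , sqrt(10)/10,sqrt ( 5), E,sqrt( 19),25/4, 34, 43,  84*pi/5,69, 75, 93.92, 62*sqrt( 14 ) ] 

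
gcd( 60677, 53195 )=1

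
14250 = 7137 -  - 7113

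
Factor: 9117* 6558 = 2^1 * 3^3 *1013^1* 1093^1 = 59789286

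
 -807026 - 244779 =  - 1051805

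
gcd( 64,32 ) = 32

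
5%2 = 1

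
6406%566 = 180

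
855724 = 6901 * 124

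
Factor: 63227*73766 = 2^1* 7^1 * 11^1*23^1 * 479^1*2749^1 = 4664002882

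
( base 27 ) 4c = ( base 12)a0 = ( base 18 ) 6C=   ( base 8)170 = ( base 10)120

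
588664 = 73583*8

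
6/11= 6/11 =0.55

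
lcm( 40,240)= 240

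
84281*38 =3202678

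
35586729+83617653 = 119204382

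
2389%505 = 369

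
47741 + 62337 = 110078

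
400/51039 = 400/51039 = 0.01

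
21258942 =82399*258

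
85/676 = 85/676=0.13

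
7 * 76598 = 536186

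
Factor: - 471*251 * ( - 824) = 2^3*3^1*103^1*157^1*251^1 = 97414104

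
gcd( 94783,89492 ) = 13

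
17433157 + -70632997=- 53199840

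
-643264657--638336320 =-4928337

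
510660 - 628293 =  - 117633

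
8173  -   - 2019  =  10192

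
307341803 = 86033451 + 221308352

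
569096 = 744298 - 175202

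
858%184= 122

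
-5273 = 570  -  5843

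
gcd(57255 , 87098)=11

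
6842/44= 155 + 1/2= 155.50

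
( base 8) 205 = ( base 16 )85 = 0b10000101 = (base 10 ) 133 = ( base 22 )61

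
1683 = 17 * 99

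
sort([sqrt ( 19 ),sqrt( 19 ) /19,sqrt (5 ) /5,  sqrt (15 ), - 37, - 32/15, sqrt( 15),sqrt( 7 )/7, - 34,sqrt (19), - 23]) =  [ - 37, - 34, - 23,  -  32/15,sqrt(19) /19, sqrt( 7) /7,sqrt( 5 ) /5, sqrt(15), sqrt( 15), sqrt ( 19 ),sqrt( 19 )] 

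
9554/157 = 9554/157  =  60.85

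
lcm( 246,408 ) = 16728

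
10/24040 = 1/2404 = 0.00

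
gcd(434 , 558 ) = 62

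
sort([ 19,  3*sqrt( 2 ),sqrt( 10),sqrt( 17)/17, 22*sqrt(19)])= [ sqrt( 17)/17,sqrt( 10),3*sqrt (2 )  ,  19 , 22*sqrt( 19)]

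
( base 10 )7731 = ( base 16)1e33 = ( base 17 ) 19cd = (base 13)3699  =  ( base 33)739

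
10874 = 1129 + 9745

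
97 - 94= 3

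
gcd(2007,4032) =9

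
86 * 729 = 62694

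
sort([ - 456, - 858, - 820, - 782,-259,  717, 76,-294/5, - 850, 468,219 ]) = [-858 , - 850,  -  820,-782, - 456, - 259,-294/5, 76, 219,468,  717]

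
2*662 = 1324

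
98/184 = 49/92 = 0.53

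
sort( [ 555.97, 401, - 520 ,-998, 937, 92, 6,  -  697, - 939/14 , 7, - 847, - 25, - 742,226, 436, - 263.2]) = [ - 998, - 847, - 742, - 697, - 520,-263.2,-939/14,- 25 , 6,7,  92 , 226,401, 436 , 555.97,  937] 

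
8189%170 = 29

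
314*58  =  18212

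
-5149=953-6102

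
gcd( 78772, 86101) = 1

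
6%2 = 0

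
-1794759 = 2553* ( - 703)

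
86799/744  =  116  +  165/248 = 116.67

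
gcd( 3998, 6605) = 1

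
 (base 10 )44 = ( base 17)2A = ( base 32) 1c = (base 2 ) 101100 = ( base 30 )1e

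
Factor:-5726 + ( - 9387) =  - 7^1 * 17^1 * 127^1 = - 15113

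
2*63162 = 126324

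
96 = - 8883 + 8979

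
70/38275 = 14/7655 =0.00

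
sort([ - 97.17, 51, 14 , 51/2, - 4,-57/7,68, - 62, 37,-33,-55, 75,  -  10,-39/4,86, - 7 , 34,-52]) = [-97.17, - 62,-55,-52, -33, - 10, - 39/4,-57/7, - 7,-4,14, 51/2, 34,37,51,  68,75,86]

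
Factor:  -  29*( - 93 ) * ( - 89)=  - 240033 = -3^1* 29^1*31^1 * 89^1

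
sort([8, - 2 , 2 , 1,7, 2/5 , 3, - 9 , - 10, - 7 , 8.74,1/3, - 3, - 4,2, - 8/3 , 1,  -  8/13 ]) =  [ - 10,-9, - 7, - 4, - 3 ,  -  8/3, - 2, - 8/13 , 1/3,2/5,1, 1 , 2, 2,3,7, 8, 8.74 ] 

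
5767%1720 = 607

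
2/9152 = 1/4576  =  0.00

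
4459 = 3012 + 1447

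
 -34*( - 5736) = 195024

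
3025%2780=245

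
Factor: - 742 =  - 2^1 * 7^1 * 53^1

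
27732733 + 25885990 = 53618723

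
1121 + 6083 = 7204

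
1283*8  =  10264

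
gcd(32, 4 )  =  4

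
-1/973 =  - 1 + 972/973 = - 0.00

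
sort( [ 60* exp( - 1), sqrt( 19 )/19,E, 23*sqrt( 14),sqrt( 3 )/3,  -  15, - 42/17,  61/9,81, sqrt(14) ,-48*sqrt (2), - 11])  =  [ - 48*sqrt( 2 ), - 15, - 11, - 42/17, sqrt(19) /19,  sqrt( 3)/3,E,sqrt( 14), 61/9, 60*exp( - 1 ),81,23*sqrt( 14 ) ]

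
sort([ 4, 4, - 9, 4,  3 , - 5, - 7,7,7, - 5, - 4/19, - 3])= [ - 9, - 7, - 5 , - 5,  -  3, - 4/19,3, 4,4, 4,7, 7]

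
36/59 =36/59 = 0.61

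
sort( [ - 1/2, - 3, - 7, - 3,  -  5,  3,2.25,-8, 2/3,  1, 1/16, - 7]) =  [-8, - 7, - 7, - 5, - 3, - 3, - 1/2,1/16,  2/3,1,2.25,3 ]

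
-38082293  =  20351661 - 58433954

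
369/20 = 369/20 = 18.45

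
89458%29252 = 1702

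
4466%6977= 4466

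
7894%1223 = 556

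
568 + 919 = 1487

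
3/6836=3/6836 =0.00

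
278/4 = 69 + 1/2  =  69.50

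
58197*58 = 3375426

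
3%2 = 1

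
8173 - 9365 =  - 1192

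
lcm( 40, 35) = 280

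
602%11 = 8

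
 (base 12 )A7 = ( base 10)127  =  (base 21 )61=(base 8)177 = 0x7F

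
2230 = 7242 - 5012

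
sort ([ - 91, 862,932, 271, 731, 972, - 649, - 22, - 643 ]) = [ - 649,-643,-91,  -  22,  271, 731,862,  932, 972] 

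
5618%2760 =98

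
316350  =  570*555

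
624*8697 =5426928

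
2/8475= 2/8475 = 0.00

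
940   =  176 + 764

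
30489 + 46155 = 76644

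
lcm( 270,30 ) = 270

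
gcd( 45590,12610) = 970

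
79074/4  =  39537/2 = 19768.50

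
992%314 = 50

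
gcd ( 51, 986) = 17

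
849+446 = 1295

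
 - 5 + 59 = 54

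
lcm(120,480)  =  480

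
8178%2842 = 2494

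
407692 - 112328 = 295364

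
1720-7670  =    -  5950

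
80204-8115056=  - 8034852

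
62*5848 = 362576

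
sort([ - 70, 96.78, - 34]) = [  -  70, - 34, 96.78]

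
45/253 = 45/253 = 0.18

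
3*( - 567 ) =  -1701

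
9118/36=253 + 5/18 = 253.28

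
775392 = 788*984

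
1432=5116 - 3684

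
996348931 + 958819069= 1955168000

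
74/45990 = 37/22995 = 0.00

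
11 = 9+2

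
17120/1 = 17120 = 17120.00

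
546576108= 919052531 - 372476423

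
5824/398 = 2912/199=14.63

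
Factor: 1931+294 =2225  =  5^2* 89^1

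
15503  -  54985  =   - 39482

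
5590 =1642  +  3948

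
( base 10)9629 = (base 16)259d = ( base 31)a0j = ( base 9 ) 14178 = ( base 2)10010110011101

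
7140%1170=120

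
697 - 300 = 397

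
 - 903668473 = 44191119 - 947859592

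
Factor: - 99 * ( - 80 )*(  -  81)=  - 2^4*3^6*5^1*11^1 =- 641520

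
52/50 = 26/25=1.04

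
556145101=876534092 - 320388991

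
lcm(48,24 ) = 48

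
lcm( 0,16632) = 0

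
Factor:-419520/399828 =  - 34960/33319  =  - 2^4*5^1*11^( - 1) * 13^ ( - 1)*19^1*23^1 * 233^( - 1)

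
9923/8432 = 1 + 1491/8432   =  1.18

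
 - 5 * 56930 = - 284650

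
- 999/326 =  - 4  +  305/326 = - 3.06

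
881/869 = 1 + 12/869 = 1.01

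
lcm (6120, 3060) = 6120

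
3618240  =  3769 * 960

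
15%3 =0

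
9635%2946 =797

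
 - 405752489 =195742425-601494914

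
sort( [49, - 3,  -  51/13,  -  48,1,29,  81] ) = [ - 48,  -  51/13, - 3, 1,  29,49,81]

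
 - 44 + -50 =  - 94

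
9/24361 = 9/24361 = 0.00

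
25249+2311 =27560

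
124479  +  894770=1019249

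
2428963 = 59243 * 41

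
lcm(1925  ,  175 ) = 1925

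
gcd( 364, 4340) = 28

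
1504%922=582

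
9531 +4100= 13631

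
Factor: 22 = 2^1*11^1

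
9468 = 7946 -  - 1522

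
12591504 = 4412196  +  8179308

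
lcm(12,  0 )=0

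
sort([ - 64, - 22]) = [ - 64, - 22]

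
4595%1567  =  1461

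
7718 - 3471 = 4247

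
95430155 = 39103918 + 56326237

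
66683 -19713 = 46970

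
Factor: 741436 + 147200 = 888636 =2^2*3^1*7^1*71^1*149^1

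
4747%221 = 106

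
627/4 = 156+ 3/4 = 156.75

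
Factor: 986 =2^1 * 17^1*29^1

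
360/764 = 90/191 = 0.47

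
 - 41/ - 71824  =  41/71824 = 0.00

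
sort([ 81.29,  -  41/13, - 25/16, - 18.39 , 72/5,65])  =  [-18.39, - 41/13,  -  25/16,72/5, 65, 81.29]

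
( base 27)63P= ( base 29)59E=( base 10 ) 4480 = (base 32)4c0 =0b1000110000000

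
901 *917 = 826217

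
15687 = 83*189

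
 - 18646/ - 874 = 21+146/437 = 21.33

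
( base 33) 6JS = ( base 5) 212224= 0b1110000010101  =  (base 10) 7189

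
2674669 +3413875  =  6088544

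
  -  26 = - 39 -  - 13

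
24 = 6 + 18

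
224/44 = 56/11= 5.09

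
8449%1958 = 617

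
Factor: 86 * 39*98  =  328692  =  2^2*3^1*7^2*13^1 * 43^1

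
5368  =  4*1342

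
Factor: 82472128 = 2^6*241^1*5347^1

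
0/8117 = 0 = 0.00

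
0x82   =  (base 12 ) AA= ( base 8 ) 202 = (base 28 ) 4i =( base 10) 130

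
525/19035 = 35/1269  =  0.03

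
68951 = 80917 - 11966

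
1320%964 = 356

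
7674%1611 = 1230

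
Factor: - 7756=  - 2^2*7^1*277^1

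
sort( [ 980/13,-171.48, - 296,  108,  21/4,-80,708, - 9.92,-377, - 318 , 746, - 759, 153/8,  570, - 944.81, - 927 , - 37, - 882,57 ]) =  [ - 944.81, - 927 , - 882, - 759, - 377, - 318, - 296,-171.48, - 80, - 37 ,- 9.92,21/4, 153/8 , 57, 980/13, 108, 570, 708 , 746 ]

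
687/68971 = 687/68971 = 0.01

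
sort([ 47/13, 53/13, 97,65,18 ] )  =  [47/13, 53/13, 18, 65, 97] 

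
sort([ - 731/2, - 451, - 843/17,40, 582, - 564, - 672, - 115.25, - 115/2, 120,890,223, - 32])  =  [ - 672, - 564, - 451, - 731/2,-115.25, - 115/2,- 843/17,-32,40 , 120,223,582,890 ] 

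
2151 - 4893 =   -  2742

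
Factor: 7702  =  2^1*3851^1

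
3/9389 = 3/9389 = 0.00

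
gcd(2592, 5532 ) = 12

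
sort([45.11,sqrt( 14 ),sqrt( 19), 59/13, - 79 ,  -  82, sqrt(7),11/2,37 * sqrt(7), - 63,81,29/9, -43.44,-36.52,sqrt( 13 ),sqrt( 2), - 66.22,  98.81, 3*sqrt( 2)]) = [-82, - 79, - 66.22 , - 63, - 43.44,  -  36.52,sqrt( 2 ),sqrt(7), 29/9,sqrt(13 ),sqrt(14 ),3 * sqrt( 2),sqrt( 19),59/13, 11/2,45.11, 81,37*sqrt(7),  98.81] 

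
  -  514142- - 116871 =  -397271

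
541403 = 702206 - 160803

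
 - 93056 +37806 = -55250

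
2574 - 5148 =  -2574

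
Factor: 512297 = 19^1 *59^1*457^1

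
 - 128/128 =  -1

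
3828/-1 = -3828  +  0/1  =  - 3828.00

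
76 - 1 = 75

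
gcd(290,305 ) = 5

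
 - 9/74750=- 9/74750= -0.00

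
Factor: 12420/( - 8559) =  - 2^2 * 5^1*23^1 * 317^(-1) = - 460/317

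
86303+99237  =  185540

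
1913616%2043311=1913616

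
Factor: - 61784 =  - 2^3*7723^1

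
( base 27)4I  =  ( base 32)3u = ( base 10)126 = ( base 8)176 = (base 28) 4E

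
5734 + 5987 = 11721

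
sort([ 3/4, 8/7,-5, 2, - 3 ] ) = [-5, -3, 3/4, 8/7, 2]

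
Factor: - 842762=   -  2^1 * 421381^1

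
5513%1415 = 1268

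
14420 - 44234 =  - 29814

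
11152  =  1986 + 9166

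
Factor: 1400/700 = 2 = 2^1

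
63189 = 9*7021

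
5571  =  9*619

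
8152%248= 216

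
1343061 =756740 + 586321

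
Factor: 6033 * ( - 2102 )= - 2^1*3^1*1051^1* 2011^1 = -12681366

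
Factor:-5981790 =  - 2^1*3^1*5^1*17^1*37^1*317^1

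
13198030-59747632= -46549602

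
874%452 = 422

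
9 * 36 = 324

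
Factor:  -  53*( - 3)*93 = 14787 = 3^2*31^1*53^1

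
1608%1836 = 1608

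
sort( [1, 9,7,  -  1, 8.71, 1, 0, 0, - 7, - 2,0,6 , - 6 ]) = [ - 7,- 6 , - 2, - 1,0, 0,  0, 1, 1, 6,7, 8.71, 9] 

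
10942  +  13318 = 24260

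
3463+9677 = 13140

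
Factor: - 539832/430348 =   -  498/397 = - 2^1*3^1*83^1*397^ (  -  1) 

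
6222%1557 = 1551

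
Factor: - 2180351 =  -2180351^1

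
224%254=224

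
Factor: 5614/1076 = 2^( - 1)*7^1*269^( - 1)*401^1=2807/538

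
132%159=132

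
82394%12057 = 10052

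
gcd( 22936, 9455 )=61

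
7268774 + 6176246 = 13445020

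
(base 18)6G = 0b1111100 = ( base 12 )A4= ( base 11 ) 103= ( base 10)124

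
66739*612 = 40844268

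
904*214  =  193456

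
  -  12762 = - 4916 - 7846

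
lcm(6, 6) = 6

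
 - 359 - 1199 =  - 1558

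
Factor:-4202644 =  - 2^2*277^1 * 3793^1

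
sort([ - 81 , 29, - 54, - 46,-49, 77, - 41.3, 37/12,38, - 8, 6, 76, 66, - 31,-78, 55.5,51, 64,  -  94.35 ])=[-94.35,-81,- 78, - 54, - 49 ,  -  46, - 41.3,-31, - 8,  37/12,6, 29,38, 51, 55.5 , 64, 66, 76, 77]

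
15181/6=15181/6 = 2530.17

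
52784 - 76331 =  - 23547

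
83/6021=83/6021 = 0.01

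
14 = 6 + 8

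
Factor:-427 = - 7^1*61^1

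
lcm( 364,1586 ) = 22204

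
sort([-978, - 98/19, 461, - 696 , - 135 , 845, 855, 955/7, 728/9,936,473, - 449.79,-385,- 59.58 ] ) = [  -  978, - 696, - 449.79, - 385  , - 135,- 59.58,-98/19, 728/9,955/7,461, 473,845, 855,936 ] 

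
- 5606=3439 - 9045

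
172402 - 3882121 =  - 3709719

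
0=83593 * 0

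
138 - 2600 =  - 2462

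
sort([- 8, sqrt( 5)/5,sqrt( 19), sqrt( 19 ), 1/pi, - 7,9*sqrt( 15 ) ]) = [ - 8, - 7, 1/pi,sqrt( 5)/5,sqrt( 19), sqrt ( 19 ), 9*sqrt ( 15)] 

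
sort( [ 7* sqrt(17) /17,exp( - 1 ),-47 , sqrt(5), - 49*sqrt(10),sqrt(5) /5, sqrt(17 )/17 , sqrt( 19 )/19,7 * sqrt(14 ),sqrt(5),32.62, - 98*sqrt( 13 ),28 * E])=[ - 98*sqrt (13) , - 49*sqrt(10 ),-47,sqrt(19 )/19 , sqrt( 17)/17,exp( - 1),sqrt(5 )/5,7 * sqrt(17)/17,sqrt(5),sqrt(5 ),7*sqrt(14),32.62,28*E] 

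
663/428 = 1 + 235/428 =1.55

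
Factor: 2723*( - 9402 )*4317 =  - 110522305782 = - 2^1*3^2*7^1*389^1*1439^1*1567^1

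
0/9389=0 = 0.00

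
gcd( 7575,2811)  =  3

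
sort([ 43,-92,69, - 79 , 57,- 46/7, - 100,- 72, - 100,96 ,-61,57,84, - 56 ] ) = [ -100,-100, - 92,  -  79, - 72, - 61, -56, - 46/7 , 43,57,57,69, 84, 96] 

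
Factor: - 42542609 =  - 43^1*881^1*1123^1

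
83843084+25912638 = 109755722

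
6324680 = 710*8908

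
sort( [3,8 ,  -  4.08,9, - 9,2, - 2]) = [-9 ,-4.08, - 2,2, 3,  8, 9 ]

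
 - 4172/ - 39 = 4172/39 = 106.97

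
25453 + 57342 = 82795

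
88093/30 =2936 + 13/30 =2936.43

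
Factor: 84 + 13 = 97^1= 97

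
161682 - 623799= - 462117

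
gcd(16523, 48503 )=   533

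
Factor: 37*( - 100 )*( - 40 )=2^5*5^3*37^1 = 148000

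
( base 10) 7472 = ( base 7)30533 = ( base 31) 7o1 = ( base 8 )16460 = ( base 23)e2k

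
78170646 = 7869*9934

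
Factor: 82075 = 5^2*7^2*67^1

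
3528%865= 68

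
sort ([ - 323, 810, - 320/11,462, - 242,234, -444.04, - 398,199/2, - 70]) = [ - 444.04, - 398, - 323, - 242, - 70, - 320/11 , 199/2 , 234,462,810] 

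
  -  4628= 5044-9672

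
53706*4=214824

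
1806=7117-5311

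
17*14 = 238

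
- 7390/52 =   -  143 + 23/26 = -142.12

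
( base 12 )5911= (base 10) 9949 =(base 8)23335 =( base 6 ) 114021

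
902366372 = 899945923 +2420449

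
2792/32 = 349/4 = 87.25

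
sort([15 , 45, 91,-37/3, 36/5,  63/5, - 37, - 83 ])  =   [ - 83, - 37, - 37/3, 36/5, 63/5, 15,45,91]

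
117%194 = 117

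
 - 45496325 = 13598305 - 59094630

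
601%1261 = 601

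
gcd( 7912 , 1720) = 344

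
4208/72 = 58 + 4/9 =58.44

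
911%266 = 113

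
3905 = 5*781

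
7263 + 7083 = 14346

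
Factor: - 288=  -  2^5 * 3^2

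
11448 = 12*954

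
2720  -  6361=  -3641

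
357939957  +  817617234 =1175557191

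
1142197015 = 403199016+738997999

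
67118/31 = 2165 +3/31 = 2165.10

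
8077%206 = 43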